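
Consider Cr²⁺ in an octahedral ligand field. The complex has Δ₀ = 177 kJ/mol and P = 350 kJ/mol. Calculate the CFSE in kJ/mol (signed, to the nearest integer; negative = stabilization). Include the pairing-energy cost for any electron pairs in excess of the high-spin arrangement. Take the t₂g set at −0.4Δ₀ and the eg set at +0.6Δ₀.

Group 6 minus oxidation state +2 gives a d⁴ configuration for Cr²⁺.
Δ₀ < P, so pairing is avoided: the ground state is high-spin.
Filling d⁴ accordingly: t₂g³ eg¹.
Orbital CFSE = -0.6Δ₀ = -0.6 × 177 = -106 kJ/mol.
High-spin has no excess pairs, so no pairing correction applies.

-106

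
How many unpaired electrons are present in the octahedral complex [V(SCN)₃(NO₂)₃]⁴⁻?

3

Ligand charges: 3×(-1) from SCN⁻ and 3×(-1) from NO₂⁻ sum to -6; with overall charge -4, V is +2.
V sits in group 5; removing 2 electrons leaves V²⁺ with 5 − 2 = 3 d electrons.
Configuration: t₂g³ eg⁰, giving 3 unpaired electrons.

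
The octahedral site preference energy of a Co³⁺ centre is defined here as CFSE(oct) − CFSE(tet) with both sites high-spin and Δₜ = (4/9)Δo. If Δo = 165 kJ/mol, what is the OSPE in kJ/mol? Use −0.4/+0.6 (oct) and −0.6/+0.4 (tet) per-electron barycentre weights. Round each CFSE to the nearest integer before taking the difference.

Co³⁺: group 9, so d-count = 9 − 3 = 6.
Octahedral high-spin t₂g⁴ eg²: CFSE = -0.4 × 165 = -66 kJ/mol.
Tetrahedral: e³ t₂³, CFSE = 3(−0.6) + 3(+0.4) = -0.6Δₜ = -0.6 × (4/9) × 165 = -44 kJ/mol.
OSPE = -66 − (-44) = -22 kJ/mol.

-22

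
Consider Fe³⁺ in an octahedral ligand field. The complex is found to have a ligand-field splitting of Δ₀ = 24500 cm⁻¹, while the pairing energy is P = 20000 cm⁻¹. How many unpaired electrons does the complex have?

Fe is in group 8, so Fe³⁺ is d⁵ (8 − 3 = 5).
With Δ₀ > P the complex is low-spin.
Configuration: t₂g⁵ eg⁰.
Unpaired electrons: 1.

1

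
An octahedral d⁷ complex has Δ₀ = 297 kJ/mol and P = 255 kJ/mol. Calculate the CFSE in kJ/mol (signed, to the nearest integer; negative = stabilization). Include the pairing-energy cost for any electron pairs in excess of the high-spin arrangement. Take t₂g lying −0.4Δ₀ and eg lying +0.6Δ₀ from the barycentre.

-280

Since Δ₀ = 297 kJ/mol > P = 255 kJ/mol, the complex adopts the low-spin configuration.
Filling d⁷ accordingly: t₂g⁶ eg¹.
Orbital CFSE = -1.8Δ₀ = -1.8 × 297 = -535 kJ/mol.
Excess pairs vs high-spin: 3 − 2 = 1; pairing cost = +255 kJ/mol.
Net CFSE = -535 + 255 = -280 kJ/mol.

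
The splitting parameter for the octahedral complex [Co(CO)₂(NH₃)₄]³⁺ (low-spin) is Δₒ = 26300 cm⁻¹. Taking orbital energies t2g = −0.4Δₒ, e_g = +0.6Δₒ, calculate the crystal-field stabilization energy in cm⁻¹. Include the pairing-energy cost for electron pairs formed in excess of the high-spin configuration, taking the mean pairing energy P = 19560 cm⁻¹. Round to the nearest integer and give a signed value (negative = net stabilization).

-24000

Ligand charges: 2×(+0) from CO and 4×(+0) from NH₃ sum to +0; with overall charge +3, Co is +3.
Co sits in group 9; removing 3 electrons leaves Co³⁺ with 9 − 3 = 6 d electrons.
The d⁶ electrons fill as t2g^6 e_g^0.
The orbital stabilization is -2.4Δₒ = -2.4 × 26300 = -63120 cm⁻¹.
Pairing penalty: 3 pairs vs 1 in the high-spin reference → 2 extra × P = 39120 cm⁻¹.
Combining: -63120 + 39120 = -24000 cm⁻¹.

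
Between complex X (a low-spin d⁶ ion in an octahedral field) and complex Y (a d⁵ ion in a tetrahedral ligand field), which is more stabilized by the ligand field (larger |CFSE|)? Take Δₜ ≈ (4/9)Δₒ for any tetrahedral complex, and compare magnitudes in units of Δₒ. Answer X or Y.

X

X: t2g^6 e_g^0, CFSE = -2.4Δₒ.
Y: Tetrahedral splitting is small, so the complex is high-spin; e² t₂³, CFSE = 0.0Δₜ ≈ 0.00Δₒ.
So X has the larger |CFSE|.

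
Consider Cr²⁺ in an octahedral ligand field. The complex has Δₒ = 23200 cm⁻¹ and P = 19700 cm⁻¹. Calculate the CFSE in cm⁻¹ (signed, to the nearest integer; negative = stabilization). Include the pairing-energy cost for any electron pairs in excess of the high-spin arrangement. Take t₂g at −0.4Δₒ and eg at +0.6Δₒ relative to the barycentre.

Cr sits in group 6; removing 2 electrons leaves Cr²⁺ with 6 − 2 = 4 d electrons.
Here Δₒ > P (23200 > 19700), so the low-spin state is favoured.
Filling d⁴ accordingly: t₂g⁴ eg⁰.
Orbital CFSE = -1.6Δₒ = -1.6 × 23200 = -37120 cm⁻¹.
Excess pairs vs high-spin: 1 − 0 = 1; pairing cost = +19700 cm⁻¹.
Net CFSE = -37120 + 19700 = -17420 cm⁻¹.

-17420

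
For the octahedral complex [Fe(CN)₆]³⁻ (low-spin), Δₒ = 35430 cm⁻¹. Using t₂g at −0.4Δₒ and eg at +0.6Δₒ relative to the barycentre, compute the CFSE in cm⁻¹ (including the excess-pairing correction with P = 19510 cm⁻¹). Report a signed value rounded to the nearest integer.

-31840

Each CN⁻ contributes -1; 6 × (-1) = -6. With overall charge -3, Fe is in the +3 oxidation state.
Fe is in group 8, so Fe³⁺ is d⁵ (8 − 3 = 5).
Electron filling gives t₂g⁵ eg⁰.
CFSE(orbital) = 5×(-0.4Δₒ) + 0×(0.6Δₒ) = -2.0Δₒ; with Δₒ = 35430 cm⁻¹ that is -70860 cm⁻¹.
High-spin d⁵ would be t₂g³ eg² with 0 pairs; low-spin has 2, so 2 excess pairs cost +2P = +39020 cm⁻¹.
Net CFSE = -70860 + 39020 = -31840 cm⁻¹.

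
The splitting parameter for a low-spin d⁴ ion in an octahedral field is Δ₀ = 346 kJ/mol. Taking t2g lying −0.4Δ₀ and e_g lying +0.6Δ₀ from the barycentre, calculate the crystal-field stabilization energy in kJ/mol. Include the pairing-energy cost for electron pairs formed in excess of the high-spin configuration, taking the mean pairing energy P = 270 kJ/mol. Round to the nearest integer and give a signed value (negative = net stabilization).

Electron filling gives t2g^4 e_g^0.
The orbital stabilization is -1.6Δ₀ = -1.6 × 346 = -554 kJ/mol.
High-spin d⁴ would be t2g^3 e_g^1 with 0 pairs; low-spin has 1, so 1 excess pair costs +1P = +270 kJ/mol.
Net CFSE = -554 + 270 = -284 kJ/mol.

-284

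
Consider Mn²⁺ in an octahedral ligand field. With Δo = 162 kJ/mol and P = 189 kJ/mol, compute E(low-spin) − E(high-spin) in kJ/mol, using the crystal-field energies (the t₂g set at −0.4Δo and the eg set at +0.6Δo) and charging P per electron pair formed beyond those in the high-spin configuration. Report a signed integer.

Mn²⁺: group 7, so d-count = 7 − 2 = 5.
High-spin d⁵ fills as t₂g³ eg² with CFSE 3(−0.4) + 2(+0.6) = 0.0Δo = 0 kJ/mol.
Low-spin: t₂g⁵ eg⁰, orbital CFSE = -2.0Δo = -324 kJ/mol; plus 2 excess pairs × P = +378 kJ/mol; total 54 kJ/mol.
Thus E(LS) − E(HS) = 54 kJ/mol.

54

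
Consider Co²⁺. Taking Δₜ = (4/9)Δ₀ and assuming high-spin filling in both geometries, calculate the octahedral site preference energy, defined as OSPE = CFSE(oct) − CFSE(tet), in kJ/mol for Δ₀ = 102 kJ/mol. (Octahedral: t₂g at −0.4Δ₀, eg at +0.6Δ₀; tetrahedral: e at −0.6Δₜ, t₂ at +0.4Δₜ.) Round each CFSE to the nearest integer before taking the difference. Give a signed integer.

-28

Co sits in group 9; removing 2 electrons leaves Co²⁺ with 9 − 2 = 7 d electrons.
In an octahedral site d⁷ (HS) is t₂g⁵ eg², giving CFSE(oct) = -0.8Δ₀ = -82 kJ/mol.
Tetrahedral: e⁴ t₂³, CFSE = 4(−0.6) + 3(+0.4) = -1.2Δₜ = -1.2 × (4/9) × 102 = -54 kJ/mol.
OSPE = CFSE(oct) − CFSE(tet) = -82 − (-54) = -28 kJ/mol.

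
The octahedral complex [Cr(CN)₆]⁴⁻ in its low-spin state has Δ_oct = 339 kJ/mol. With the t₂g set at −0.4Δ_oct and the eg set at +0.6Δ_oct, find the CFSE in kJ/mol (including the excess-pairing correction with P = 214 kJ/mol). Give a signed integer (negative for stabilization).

-328

Each CN⁻ contributes -1; 6 × (-1) = -6. With overall charge -4, Cr is in the +2 oxidation state.
Cr²⁺: group 6, so d-count = 6 − 2 = 4.
Electron filling gives t₂g⁴ eg⁰.
The orbital stabilization is -1.6Δ_oct = -1.6 × 339 = -542 kJ/mol.
High-spin d⁴ would be t₂g³ eg¹ with 0 pairs; low-spin has 1, so 1 excess pair costs +1P = +214 kJ/mol.
Overall CFSE = -542 + 214 = -328 kJ/mol.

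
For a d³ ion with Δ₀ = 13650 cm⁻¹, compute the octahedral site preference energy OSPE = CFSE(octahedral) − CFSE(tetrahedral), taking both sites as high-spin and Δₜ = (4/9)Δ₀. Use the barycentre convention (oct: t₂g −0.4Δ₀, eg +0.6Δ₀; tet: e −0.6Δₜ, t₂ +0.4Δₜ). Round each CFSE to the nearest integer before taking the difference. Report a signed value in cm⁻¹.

-11527

In an octahedral site d³ (HS) is t₂g³ eg⁰, giving CFSE(oct) = -1.2Δ₀ = -16380 cm⁻¹.
Tetrahedral e² t₂¹ gives -0.8Δₜ = -0.8 × (4/9) × 13650 = -4853 cm⁻¹.
OSPE = -16380 − (-4853) = -11527 cm⁻¹.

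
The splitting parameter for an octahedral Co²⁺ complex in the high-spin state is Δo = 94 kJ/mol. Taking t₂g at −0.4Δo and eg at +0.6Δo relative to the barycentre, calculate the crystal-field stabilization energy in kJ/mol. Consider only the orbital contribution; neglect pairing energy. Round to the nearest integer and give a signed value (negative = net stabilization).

-75

Co sits in group 9; removing 2 electrons leaves Co²⁺ with 9 − 2 = 7 d electrons.
Configuration: t₂g⁵ eg².
CFSE(orbital) = 5×(-0.4Δo) + 2×(0.6Δo) = -0.8Δo; with Δo = 94 kJ/mol that is -75 kJ/mol.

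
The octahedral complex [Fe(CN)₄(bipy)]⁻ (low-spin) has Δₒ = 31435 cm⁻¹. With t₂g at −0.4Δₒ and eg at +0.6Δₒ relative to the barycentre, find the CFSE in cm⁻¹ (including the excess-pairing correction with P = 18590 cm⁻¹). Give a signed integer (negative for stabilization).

-25690

Ligand charges: 4×(-1) from CN⁻ and 1×(+0) from bipy sum to -4; with overall charge -1, Fe is +3.
Fe sits in group 8; removing 3 electrons leaves Fe³⁺ with 8 − 3 = 5 d electrons.
Configuration: t₂g⁵ eg⁰.
Orbital CFSE = 5(-0.4) + 0(0.6) = -2.0Δₒ = -2.0 × 31435 = -62870 cm⁻¹.
High-spin d⁵ would be t₂g³ eg² with 0 pairs; low-spin has 2, so 2 excess pairs cost +2P = +37180 cm⁻¹.
Overall CFSE = -62870 + 37180 = -25690 cm⁻¹.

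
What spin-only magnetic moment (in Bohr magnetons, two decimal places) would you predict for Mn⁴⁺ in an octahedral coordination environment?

3.87 Bohr magnetons

Mn⁴⁺: group 7, so d-count = 7 − 4 = 3.
Configuration: t2g^3 e_g^0 → 3 unpaired electrons.
μ(spin-only) = √[3(3+2)] = √15 ≈ 3.87 Bohr magnetons.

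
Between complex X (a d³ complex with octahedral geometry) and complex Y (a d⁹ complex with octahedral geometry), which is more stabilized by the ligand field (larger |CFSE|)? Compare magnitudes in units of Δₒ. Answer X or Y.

X

X: For octahedral d³ the high- and low-spin configurations coincide; t₂g³ eg⁰, CFSE = -1.2Δₒ.
Y: For octahedral d⁹ the high- and low-spin configurations coincide; t2g^6 e_g^3, CFSE = -0.6Δₒ.
So X has the larger |CFSE|.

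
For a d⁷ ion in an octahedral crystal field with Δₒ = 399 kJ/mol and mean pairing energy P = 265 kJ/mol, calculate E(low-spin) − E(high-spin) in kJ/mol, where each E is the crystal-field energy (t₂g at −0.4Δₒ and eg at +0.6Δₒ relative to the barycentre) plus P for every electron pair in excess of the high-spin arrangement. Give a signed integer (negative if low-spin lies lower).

High-spin: t₂g⁵ eg², CFSE = -0.8Δₒ = -319 kJ/mol.
For low-spin the configuration is t₂g⁶ eg¹: orbital energy -1.8 × 399 = -718 kJ/mol, and 1 additional pair relative to high-spin adds 265 kJ/mol, giving -453 kJ/mol.
Thus E(LS) − E(HS) = -134 kJ/mol.

-134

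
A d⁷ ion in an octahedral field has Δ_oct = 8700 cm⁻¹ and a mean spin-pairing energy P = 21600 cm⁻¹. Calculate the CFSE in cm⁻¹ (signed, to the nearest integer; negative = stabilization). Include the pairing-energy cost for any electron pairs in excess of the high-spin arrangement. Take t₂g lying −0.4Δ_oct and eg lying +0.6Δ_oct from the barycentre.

Here Δ_oct < P (8700 < 21600), so the high-spin state is favoured.
Configuration: t₂g⁵ eg².
Orbital CFSE = -0.8Δ_oct = -0.8 × 8700 = -6960 cm⁻¹.
High-spin has no excess pairs, so no pairing correction applies.

-6960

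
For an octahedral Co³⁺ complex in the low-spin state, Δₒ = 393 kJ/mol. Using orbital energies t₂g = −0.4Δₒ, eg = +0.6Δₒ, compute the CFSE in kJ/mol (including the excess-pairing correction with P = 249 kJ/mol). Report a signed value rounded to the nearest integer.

-445

Co is in group 9, so Co³⁺ is d⁶ (9 − 3 = 6).
Electron filling gives t₂g⁶ eg⁰.
CFSE(orbital) = 6×(-0.4Δₒ) + 0×(0.6Δₒ) = -2.4Δₒ; with Δₒ = 393 kJ/mol that is -943 kJ/mol.
Relative to high-spin t₂g⁴ eg² (1 paired), the low-spin configuration has 2 additional pairs, contributing +2 × 249 = +498 kJ/mol.
Net CFSE = -943 + 498 = -445 kJ/mol.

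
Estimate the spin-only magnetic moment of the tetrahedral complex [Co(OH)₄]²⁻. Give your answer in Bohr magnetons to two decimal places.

Each OH⁻ contributes -1; 4 × (-1) = -4. With overall charge -2, Co is in the +2 oxidation state.
Group 9 minus oxidation state +2 gives a d⁷ configuration for Co²⁺.
Tetrahedral fields are weak (Δₜ ≈ 4/9 Δₒ), so electrons fill high-spin.
Configuration: e^4 t2^3 → 3 unpaired electrons.
μ(spin-only) = √[3(3+2)] = √15 ≈ 3.87 Bohr magnetons.

3.87 Bohr magnetons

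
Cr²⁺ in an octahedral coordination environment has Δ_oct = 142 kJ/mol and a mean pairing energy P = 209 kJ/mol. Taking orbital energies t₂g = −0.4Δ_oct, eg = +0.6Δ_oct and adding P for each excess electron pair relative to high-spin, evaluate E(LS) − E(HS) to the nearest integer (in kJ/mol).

Cr sits in group 6; removing 2 electrons leaves Cr²⁺ with 6 − 2 = 4 d electrons.
In the high-spin limit (t₂g³ eg¹) the orbital term is -0.6Δ_oct = -85 kJ/mol, with no excess pairing.
For low-spin the configuration is t₂g⁴ eg⁰: orbital energy -1.6 × 142 = -227 kJ/mol, and 1 additional pair relative to high-spin adds 209 kJ/mol, giving -18 kJ/mol.
Thus E(LS) − E(HS) = 67 kJ/mol.

67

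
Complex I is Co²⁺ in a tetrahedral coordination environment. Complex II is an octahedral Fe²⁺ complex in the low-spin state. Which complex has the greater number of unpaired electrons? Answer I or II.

I: Co is in group 9, so Co²⁺ is d⁷ (9 − 2 = 7); Tetrahedral fields are weak (Δₜ ≈ 4/9 Δₒ), so electrons fill high-spin; e^4 t2^3 → 3 unpaired.
II: Fe²⁺: group 8, so d-count = 8 − 2 = 6; t₂g⁶ eg⁰ → 0 unpaired.
So I has more unpaired electrons.

I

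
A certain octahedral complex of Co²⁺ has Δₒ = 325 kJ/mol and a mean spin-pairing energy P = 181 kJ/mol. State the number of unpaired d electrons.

1

Group 9 minus oxidation state +2 gives a d⁷ configuration for Co²⁺.
Here Δₒ > P (325 > 181), so the low-spin state is favoured.
That gives t₂g⁶ eg¹.
Unpaired electrons: 1.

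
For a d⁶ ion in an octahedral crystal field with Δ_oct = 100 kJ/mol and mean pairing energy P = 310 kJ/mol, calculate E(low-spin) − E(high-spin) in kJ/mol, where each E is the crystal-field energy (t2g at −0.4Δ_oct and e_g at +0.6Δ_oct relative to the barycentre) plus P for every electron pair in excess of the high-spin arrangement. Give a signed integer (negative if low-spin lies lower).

420

High-spin d⁶ fills as t2g^4 e_g^2 with CFSE 4(−0.4) + 2(+0.6) = -0.4Δ_oct = -40 kJ/mol.
For low-spin the configuration is t2g^6 e_g^0: orbital energy -2.4 × 100 = -240 kJ/mol, and 2 additional pairs relative to high-spin add 620 kJ/mol, giving 380 kJ/mol.
Thus E(LS) − E(HS) = 420 kJ/mol.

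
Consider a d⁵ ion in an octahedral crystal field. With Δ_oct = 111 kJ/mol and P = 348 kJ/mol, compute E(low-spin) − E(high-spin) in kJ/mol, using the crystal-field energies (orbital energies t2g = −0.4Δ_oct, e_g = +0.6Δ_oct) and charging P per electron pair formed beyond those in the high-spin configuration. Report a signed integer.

High-spin d⁵ fills as t2g^3 e_g^2 with CFSE 3(−0.4) + 2(+0.6) = 0.0Δ_oct = 0 kJ/mol.
Low-spin t2g^5 e_g^0 gives -2.0Δ_oct = -222 kJ/mol, but forming 2 extra pairs costs 2P = 696 kJ/mol, so E(LS) = -222 + 696 = 474 kJ/mol.
E(LS) − E(HS) = 474 − (0) = 474 kJ/mol.

474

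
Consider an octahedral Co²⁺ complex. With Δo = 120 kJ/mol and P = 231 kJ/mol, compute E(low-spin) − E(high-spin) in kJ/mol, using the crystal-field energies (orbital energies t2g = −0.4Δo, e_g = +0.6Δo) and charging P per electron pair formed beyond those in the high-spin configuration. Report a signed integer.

Co²⁺: group 9, so d-count = 9 − 2 = 7.
High-spin: t2g^5 e_g^2, CFSE = -0.8Δo = -96 kJ/mol.
For low-spin the configuration is t2g^6 e_g^1: orbital energy -1.8 × 120 = -216 kJ/mol, and 1 additional pair relative to high-spin adds 231 kJ/mol, giving 15 kJ/mol.
E(LS) − E(HS) = 15 − (-96) = 111 kJ/mol.

111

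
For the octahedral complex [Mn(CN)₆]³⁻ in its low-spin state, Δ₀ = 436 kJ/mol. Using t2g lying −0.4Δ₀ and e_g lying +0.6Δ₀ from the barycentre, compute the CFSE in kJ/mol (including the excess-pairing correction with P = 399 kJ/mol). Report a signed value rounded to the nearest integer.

Each CN⁻ contributes -1; 6 × (-1) = -6. With overall charge -3, Mn is in the +3 oxidation state.
Mn sits in group 7; removing 3 electrons leaves Mn³⁺ with 7 − 3 = 4 d electrons.
Configuration: t2g^4 e_g^0.
CFSE(orbital) = 4×(-0.4Δ₀) + 0×(0.6Δ₀) = -1.6Δ₀; with Δ₀ = 436 kJ/mol that is -698 kJ/mol.
Pairing penalty: 1 pair vs 0 in the high-spin reference → 1 extra × P = 399 kJ/mol.
Combining: -698 + 399 = -299 kJ/mol.

-299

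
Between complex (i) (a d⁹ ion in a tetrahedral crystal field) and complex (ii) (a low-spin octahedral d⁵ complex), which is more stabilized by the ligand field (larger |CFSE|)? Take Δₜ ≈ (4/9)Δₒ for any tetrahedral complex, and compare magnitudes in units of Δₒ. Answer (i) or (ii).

(i): Tetrahedral splitting is small, so the complex is high-spin; e⁴ t₂⁵, CFSE = -0.4Δₜ ≈ -0.18Δₒ.
(ii): t₂g⁵ eg⁰, CFSE = -2.0Δₒ.
So (ii) has the larger |CFSE|.

(ii)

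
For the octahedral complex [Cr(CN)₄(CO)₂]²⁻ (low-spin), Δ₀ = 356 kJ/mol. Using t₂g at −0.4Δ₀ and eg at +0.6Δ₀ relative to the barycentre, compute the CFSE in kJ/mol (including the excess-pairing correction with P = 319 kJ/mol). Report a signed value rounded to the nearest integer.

-251

Ligand charges: 4×(-1) from CN⁻ and 2×(+0) from CO sum to -4; with overall charge -2, Cr is +2.
Cr is in group 6, so Cr²⁺ is d⁴ (6 − 2 = 4).
Configuration: t₂g⁴ eg⁰.
Orbital CFSE = 4(-0.4) + 0(0.6) = -1.6Δ₀ = -1.6 × 356 = -570 kJ/mol.
Pairing penalty: 1 pair vs 0 in the high-spin reference → 1 extra × P = 319 kJ/mol.
Net CFSE = -570 + 319 = -251 kJ/mol.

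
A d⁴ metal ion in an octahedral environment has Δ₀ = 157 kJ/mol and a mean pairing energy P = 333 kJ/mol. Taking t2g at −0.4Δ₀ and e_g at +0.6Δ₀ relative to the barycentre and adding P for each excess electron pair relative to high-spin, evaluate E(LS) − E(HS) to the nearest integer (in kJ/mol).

High-spin d⁴ fills as t2g^3 e_g^1 with CFSE 3(−0.4) + 1(+0.6) = -0.6Δ₀ = -94 kJ/mol.
Low-spin: t2g^4 e_g^0, orbital CFSE = -1.6Δ₀ = -251 kJ/mol; plus 1 excess pair × P = +333 kJ/mol; total 82 kJ/mol.
The difference is 82 − (-94) = 176 kJ/mol, so high-spin lies lower.

176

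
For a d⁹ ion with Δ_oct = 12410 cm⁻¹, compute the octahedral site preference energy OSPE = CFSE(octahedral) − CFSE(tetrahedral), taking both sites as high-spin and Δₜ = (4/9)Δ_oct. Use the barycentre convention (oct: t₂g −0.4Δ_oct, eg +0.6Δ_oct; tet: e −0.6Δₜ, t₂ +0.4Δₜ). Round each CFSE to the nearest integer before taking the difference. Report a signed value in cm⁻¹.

Octahedral high-spin t₂g⁶ eg³: CFSE = -0.6 × 12410 = -7446 cm⁻¹.
Tetrahedral e⁴ t₂⁵ gives -0.4Δₜ = -0.4 × (4/9) × 12410 = -2206 cm⁻¹.
OSPE = CFSE(oct) − CFSE(tet) = -7446 − (-2206) = -5240 cm⁻¹.

-5240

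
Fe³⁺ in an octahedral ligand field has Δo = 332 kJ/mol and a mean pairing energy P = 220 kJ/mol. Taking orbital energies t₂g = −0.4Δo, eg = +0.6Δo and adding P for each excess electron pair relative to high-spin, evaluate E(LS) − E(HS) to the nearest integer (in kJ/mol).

Group 8 minus oxidation state +3 gives a d⁵ configuration for Fe³⁺.
High-spin: t₂g³ eg², CFSE = 0.0Δo = 0 kJ/mol.
For low-spin the configuration is t₂g⁵ eg⁰: orbital energy -2.0 × 332 = -664 kJ/mol, and 2 additional pairs relative to high-spin add 440 kJ/mol, giving -224 kJ/mol.
Thus E(LS) − E(HS) = -224 kJ/mol.

-224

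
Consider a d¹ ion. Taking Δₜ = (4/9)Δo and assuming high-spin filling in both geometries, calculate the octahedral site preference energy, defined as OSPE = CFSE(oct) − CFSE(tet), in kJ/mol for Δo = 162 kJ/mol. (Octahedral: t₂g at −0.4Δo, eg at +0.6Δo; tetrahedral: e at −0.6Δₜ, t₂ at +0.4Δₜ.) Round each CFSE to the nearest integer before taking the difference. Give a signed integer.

-22

Octahedral high-spin t₂g¹ eg⁰: CFSE = -0.4 × 162 = -65 kJ/mol.
Tetrahedral e¹ t₂⁰ gives -0.6Δₜ = -0.6 × (4/9) × 162 = -43 kJ/mol.
OSPE = -65 − (-43) = -22 kJ/mol.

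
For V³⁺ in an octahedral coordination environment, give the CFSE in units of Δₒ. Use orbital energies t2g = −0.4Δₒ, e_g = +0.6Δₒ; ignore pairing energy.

-0.8 Δₒ

V sits in group 5; removing 3 electrons leaves V³⁺ with 5 − 3 = 2 d electrons.
For octahedral d² the high- and low-spin configurations coincide.
Configuration: t2g^2 e_g^0.
CFSE = 2(-0.4Δₒ) + 0(0.6Δₒ) = -0.8Δₒ + 0.0Δₒ = -0.8Δₒ.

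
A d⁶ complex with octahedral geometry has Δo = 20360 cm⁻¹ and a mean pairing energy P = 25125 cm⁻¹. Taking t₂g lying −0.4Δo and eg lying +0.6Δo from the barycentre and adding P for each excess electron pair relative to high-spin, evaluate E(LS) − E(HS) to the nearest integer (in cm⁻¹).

9530

High-spin: t₂g⁴ eg², CFSE = -0.4Δo = -8144 cm⁻¹.
For low-spin the configuration is t₂g⁶ eg⁰: orbital energy -2.4 × 20360 = -48864 cm⁻¹, and 2 additional pairs relative to high-spin add 50250 cm⁻¹, giving 1386 cm⁻¹.
Thus E(LS) − E(HS) = 9530 cm⁻¹.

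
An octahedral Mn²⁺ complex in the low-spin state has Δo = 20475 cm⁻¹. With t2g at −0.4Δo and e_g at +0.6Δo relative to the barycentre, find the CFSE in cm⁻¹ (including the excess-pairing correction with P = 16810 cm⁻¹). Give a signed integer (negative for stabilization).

Mn²⁺: group 7, so d-count = 7 − 2 = 5.
Electron filling gives t2g^5 e_g^0.
CFSE(orbital) = 5×(-0.4Δo) + 0×(0.6Δo) = -2.0Δo; with Δo = 20475 cm⁻¹ that is -40950 cm⁻¹.
High-spin d⁵ would be t2g^3 e_g^2 with 0 pairs; low-spin has 2, so 2 excess pairs cost +2P = +33620 cm⁻¹.
Combining: -40950 + 33620 = -7330 cm⁻¹.

-7330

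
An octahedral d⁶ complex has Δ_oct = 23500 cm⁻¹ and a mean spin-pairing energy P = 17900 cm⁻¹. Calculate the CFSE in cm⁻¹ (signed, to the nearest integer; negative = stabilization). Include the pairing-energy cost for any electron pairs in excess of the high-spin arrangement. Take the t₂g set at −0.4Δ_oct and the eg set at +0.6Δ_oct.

-20600

Here Δ_oct > P (23500 > 17900), so the low-spin state is favoured.
Configuration: t₂g⁶ eg⁰.
Orbital CFSE = -2.4Δ_oct = -2.4 × 23500 = -56400 cm⁻¹.
Excess pairs vs high-spin: 3 − 1 = 2; pairing cost = +35800 cm⁻¹.
Net CFSE = -56400 + 35800 = -20600 cm⁻¹.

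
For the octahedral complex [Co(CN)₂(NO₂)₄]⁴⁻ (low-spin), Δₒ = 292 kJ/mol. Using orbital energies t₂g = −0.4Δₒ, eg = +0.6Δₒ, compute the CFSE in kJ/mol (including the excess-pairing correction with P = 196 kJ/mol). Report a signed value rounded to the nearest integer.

-330

Ligand charges: 2×(-1) from CN⁻ and 4×(-1) from NO₂⁻ sum to -6; with overall charge -4, Co is +2.
Co is in group 9, so Co²⁺ is d⁷ (9 − 2 = 7).
Configuration: t₂g⁶ eg¹.
CFSE(orbital) = 6×(-0.4Δₒ) + 1×(0.6Δₒ) = -1.8Δₒ; with Δₒ = 292 kJ/mol that is -526 kJ/mol.
Relative to high-spin t₂g⁵ eg² (2 paired), the low-spin configuration has 1 additional pair, contributing +1 × 196 = +196 kJ/mol.
Net CFSE = -526 + 196 = -330 kJ/mol.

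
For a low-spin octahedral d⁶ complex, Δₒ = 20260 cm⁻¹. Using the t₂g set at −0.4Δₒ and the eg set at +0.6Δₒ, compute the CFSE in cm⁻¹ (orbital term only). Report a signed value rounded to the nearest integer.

The d⁶ electrons fill as t₂g⁶ eg⁰.
The orbital stabilization is -2.4Δₒ = -2.4 × 20260 = -48624 cm⁻¹.

-48624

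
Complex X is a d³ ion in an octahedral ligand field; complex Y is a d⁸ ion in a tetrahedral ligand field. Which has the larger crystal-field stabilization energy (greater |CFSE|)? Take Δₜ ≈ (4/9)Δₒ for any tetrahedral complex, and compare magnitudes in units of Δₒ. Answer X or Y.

X: t2g^3 e_g^0, CFSE = -1.2Δₒ.
Y: Tetrahedral splitting is small, so the complex is high-spin; e⁴ t₂⁴, CFSE = -0.8Δₜ ≈ -0.36Δₒ.
So X has the larger |CFSE|.

X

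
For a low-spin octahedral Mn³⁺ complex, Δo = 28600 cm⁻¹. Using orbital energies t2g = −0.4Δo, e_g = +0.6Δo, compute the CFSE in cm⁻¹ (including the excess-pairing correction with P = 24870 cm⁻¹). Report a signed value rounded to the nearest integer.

-20890

Group 7 minus oxidation state +3 gives a d⁴ configuration for Mn³⁺.
Electron filling gives t2g^4 e_g^0.
CFSE(orbital) = 4×(-0.4Δo) + 0×(0.6Δo) = -1.6Δo; with Δo = 28600 cm⁻¹ that is -45760 cm⁻¹.
Relative to high-spin t2g^3 e_g^1 (0 paired), the low-spin configuration has 1 additional pair, contributing +1 × 24870 = +24870 cm⁻¹.
Overall CFSE = -45760 + 24870 = -20890 cm⁻¹.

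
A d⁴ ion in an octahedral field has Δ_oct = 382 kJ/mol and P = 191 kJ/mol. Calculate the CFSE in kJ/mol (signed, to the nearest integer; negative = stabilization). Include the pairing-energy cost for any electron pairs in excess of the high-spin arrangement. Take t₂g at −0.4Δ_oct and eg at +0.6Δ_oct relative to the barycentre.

Here Δ_oct > P (382 > 191), so the low-spin state is favoured.
That gives t₂g⁴ eg⁰.
Orbital CFSE = -1.6Δ_oct = -1.6 × 382 = -611 kJ/mol.
Excess pairs vs high-spin: 1 − 0 = 1; pairing cost = +191 kJ/mol.
Net CFSE = -611 + 191 = -420 kJ/mol.

-420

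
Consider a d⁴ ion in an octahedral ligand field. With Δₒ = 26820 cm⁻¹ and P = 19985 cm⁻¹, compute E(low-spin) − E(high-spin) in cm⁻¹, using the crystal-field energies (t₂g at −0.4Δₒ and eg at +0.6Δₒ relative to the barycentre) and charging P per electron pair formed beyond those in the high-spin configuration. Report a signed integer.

High-spin: t₂g³ eg¹, CFSE = -0.6Δₒ = -16092 cm⁻¹.
Low-spin t₂g⁴ eg⁰ gives -1.6Δₒ = -42912 cm⁻¹, but forming 1 extra pair costs 1P = 19985 cm⁻¹, so E(LS) = -42912 + 19985 = -22927 cm⁻¹.
The difference is -22927 − (-16092) = -6835 cm⁻¹, so low-spin lies lower.

-6835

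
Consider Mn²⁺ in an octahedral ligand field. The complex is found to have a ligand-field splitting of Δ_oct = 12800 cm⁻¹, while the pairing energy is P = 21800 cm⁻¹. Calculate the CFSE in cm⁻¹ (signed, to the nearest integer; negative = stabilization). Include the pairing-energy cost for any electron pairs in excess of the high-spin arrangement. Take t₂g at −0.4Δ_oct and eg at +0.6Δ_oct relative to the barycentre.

Mn sits in group 7; removing 2 electrons leaves Mn²⁺ with 7 − 2 = 5 d electrons.
Δ_oct < P, so pairing is avoided: the ground state is high-spin.
That gives t₂g³ eg².
Orbital CFSE = 0.0Δ_oct = 0.0 × 12800 = 0 cm⁻¹.
High-spin has no excess pairs, so no pairing correction applies.

0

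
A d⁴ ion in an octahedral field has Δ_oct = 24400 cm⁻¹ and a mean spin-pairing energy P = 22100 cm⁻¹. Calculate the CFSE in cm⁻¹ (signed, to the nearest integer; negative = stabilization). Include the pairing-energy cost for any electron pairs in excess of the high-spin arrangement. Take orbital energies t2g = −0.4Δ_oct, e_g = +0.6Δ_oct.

Since Δ_oct = 24400 cm⁻¹ > P = 22100 cm⁻¹, the complex adopts the low-spin configuration.
Filling d⁴ accordingly: t2g^4 e_g^0.
Orbital CFSE = -1.6Δ_oct = -1.6 × 24400 = -39040 cm⁻¹.
Excess pairs vs high-spin: 1 − 0 = 1; pairing cost = +22100 cm⁻¹.
Net CFSE = -39040 + 22100 = -16940 cm⁻¹.

-16940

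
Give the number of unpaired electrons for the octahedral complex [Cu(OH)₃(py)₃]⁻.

1

Ligand charges: 3×(-1) from OH⁻ and 3×(+0) from py sum to -3; with overall charge -1, Cu is +2.
Group 11 minus oxidation state +2 gives a d⁹ configuration for Cu²⁺.
Configuration: t₂g⁶ eg³, giving 1 unpaired electron.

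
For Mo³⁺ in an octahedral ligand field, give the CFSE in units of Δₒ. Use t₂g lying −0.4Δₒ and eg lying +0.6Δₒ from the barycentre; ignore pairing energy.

-1.2 Δₒ

Group 6 minus oxidation state +3 gives a d³ configuration for Mo³⁺.
Configuration: t₂g³ eg⁰.
CFSE = 3(-0.4Δₒ) + 0(0.6Δₒ) = -1.2Δₒ + 0.0Δₒ = -1.2Δₒ.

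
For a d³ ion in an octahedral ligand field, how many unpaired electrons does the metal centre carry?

Configuration: t2g^3 e_g^0, giving 3 unpaired electrons.

3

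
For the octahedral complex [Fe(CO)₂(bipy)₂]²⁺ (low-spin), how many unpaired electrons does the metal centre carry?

Ligand charges: 2×(+0) from CO and 2×(+0) from bipy sum to +0; with overall charge +2, Fe is +2.
Fe sits in group 8; removing 2 electrons leaves Fe²⁺ with 8 − 2 = 6 d electrons.
Configuration: t2g^6 e_g^0, giving 0 unpaired electrons.

0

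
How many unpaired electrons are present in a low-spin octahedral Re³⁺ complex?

2

Re sits in group 7; removing 3 electrons leaves Re³⁺ with 7 − 3 = 4 d electrons.
Configuration: t₂g⁴ eg⁰, giving 2 unpaired electrons.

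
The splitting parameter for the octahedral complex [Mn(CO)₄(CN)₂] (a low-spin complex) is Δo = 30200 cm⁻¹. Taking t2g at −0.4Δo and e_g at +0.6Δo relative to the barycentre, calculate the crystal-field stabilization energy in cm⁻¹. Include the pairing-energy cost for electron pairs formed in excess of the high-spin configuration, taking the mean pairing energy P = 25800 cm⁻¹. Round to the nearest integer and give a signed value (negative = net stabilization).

Ligand charges: 4×(+0) from CO and 2×(-1) from CN⁻ sum to -2; with overall charge +0, Mn is +2.
Mn²⁺: group 7, so d-count = 7 − 2 = 5.
Electron filling gives t2g^5 e_g^0.
The orbital stabilization is -2.0Δo = -2.0 × 30200 = -60400 cm⁻¹.
Relative to high-spin t2g^3 e_g^2 (0 paired), the low-spin configuration has 2 additional pairs, contributing +2 × 25800 = +51600 cm⁻¹.
Net CFSE = -60400 + 51600 = -8800 cm⁻¹.

-8800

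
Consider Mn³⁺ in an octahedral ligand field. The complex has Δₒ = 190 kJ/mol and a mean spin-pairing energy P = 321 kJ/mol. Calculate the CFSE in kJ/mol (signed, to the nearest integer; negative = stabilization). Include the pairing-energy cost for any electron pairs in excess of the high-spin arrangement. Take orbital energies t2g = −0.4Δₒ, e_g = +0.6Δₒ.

Mn is in group 7, so Mn³⁺ is d⁴ (7 − 3 = 4).
Since Δₒ = 190 kJ/mol < P = 321 kJ/mol, the complex adopts the high-spin configuration.
That gives t2g^3 e_g^1.
Orbital CFSE = -0.6Δₒ = -0.6 × 190 = -114 kJ/mol.
High-spin has no excess pairs, so no pairing correction applies.

-114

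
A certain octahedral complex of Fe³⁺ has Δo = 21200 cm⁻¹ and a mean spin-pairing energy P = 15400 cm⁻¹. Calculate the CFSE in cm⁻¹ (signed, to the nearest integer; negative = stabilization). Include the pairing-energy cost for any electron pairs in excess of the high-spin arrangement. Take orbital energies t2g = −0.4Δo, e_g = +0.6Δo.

-11600

Group 8 minus oxidation state +3 gives a d⁵ configuration for Fe³⁺.
Δo > P, so pairing is preferred: the ground state is low-spin.
Configuration: t2g^5 e_g^0.
Orbital CFSE = -2.0Δo = -2.0 × 21200 = -42400 cm⁻¹.
Excess pairs vs high-spin: 2 − 0 = 2; pairing cost = +30800 cm⁻¹.
Net CFSE = -42400 + 30800 = -11600 cm⁻¹.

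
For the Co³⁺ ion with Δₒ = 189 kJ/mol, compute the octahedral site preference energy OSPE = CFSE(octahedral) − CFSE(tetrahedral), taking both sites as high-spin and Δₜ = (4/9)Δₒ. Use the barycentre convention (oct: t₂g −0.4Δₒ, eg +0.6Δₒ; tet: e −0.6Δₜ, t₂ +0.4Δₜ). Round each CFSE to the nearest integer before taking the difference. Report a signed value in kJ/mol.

Group 9 minus oxidation state +3 gives a d⁶ configuration for Co³⁺.
Octahedral (high-spin): t₂g⁴ eg², CFSE = 4(−0.4) + 2(+0.6) = -0.4Δₒ = -0.4 × 189 = -76 kJ/mol.
Tetrahedral: e³ t₂³, CFSE = 3(−0.6) + 3(+0.4) = -0.6Δₜ = -0.6 × (4/9) × 189 = -50 kJ/mol.
OSPE = -76 − (-50) = -26 kJ/mol.

-26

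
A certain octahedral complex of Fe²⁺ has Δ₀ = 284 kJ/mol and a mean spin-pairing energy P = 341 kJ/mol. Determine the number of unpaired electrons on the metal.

4

Fe sits in group 8; removing 2 electrons leaves Fe²⁺ with 8 − 2 = 6 d electrons.
Δ₀ < P, so pairing is avoided: the ground state is high-spin.
Configuration: t₂g⁴ eg².
Unpaired electrons: 4.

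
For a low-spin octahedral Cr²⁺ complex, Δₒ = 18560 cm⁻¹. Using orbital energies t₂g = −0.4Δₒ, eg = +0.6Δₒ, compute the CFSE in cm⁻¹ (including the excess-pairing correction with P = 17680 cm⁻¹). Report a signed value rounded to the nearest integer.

-12016

Cr sits in group 6; removing 2 electrons leaves Cr²⁺ with 6 − 2 = 4 d electrons.
Electron filling gives t₂g⁴ eg⁰.
The orbital stabilization is -1.6Δₒ = -1.6 × 18560 = -29696 cm⁻¹.
High-spin d⁴ would be t₂g³ eg¹ with 0 pairs; low-spin has 1, so 1 excess pair costs +1P = +17680 cm⁻¹.
Overall CFSE = -29696 + 17680 = -12016 cm⁻¹.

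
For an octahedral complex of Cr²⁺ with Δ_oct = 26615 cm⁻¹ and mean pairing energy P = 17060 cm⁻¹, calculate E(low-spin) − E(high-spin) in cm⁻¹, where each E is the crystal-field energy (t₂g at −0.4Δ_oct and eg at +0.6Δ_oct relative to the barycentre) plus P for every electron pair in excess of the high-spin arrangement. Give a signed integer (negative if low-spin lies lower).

Cr sits in group 6; removing 2 electrons leaves Cr²⁺ with 6 − 2 = 4 d electrons.
In the high-spin limit (t₂g³ eg¹) the orbital term is -0.6Δ_oct = -15969 cm⁻¹, with no excess pairing.
Low-spin: t₂g⁴ eg⁰, orbital CFSE = -1.6Δ_oct = -42584 cm⁻¹; plus 1 excess pair × P = +17060 cm⁻¹; total -25524 cm⁻¹.
E(LS) − E(HS) = -25524 − (-15969) = -9555 cm⁻¹.

-9555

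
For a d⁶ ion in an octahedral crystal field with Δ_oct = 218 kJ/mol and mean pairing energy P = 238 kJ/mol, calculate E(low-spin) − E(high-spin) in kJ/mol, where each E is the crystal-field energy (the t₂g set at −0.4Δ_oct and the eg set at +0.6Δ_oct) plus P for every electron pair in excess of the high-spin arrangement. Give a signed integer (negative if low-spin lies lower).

40

High-spin d⁶ fills as t₂g⁴ eg² with CFSE 4(−0.4) + 2(+0.6) = -0.4Δ_oct = -87 kJ/mol.
For low-spin the configuration is t₂g⁶ eg⁰: orbital energy -2.4 × 218 = -523 kJ/mol, and 2 additional pairs relative to high-spin add 476 kJ/mol, giving -47 kJ/mol.
E(LS) − E(HS) = -47 − (-87) = 40 kJ/mol.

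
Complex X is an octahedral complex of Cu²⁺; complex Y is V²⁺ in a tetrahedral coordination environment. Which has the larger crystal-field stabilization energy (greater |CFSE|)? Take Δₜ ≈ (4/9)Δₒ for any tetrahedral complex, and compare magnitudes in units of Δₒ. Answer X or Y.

X: Group 11 minus oxidation state +2 gives a d⁹ configuration for Cu²⁺; t2g^6 e_g^3, CFSE = -0.6Δₒ.
Y: Group 5 minus oxidation state +2 gives a d³ configuration for V²⁺; Tetrahedral fields are weak (Δₜ ≈ 4/9 Δₒ), so electrons fill high-spin; e^2 t2^1, CFSE = -0.8Δₜ ≈ -0.36Δₒ.
So X has the larger |CFSE|.

X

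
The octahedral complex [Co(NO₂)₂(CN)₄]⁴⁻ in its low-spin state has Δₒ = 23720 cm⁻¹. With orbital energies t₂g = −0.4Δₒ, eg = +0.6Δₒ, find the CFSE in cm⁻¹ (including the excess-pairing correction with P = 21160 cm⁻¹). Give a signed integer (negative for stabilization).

-21536

Ligand charges: 2×(-1) from NO₂⁻ and 4×(-1) from CN⁻ sum to -6; with overall charge -4, Co is +2.
Co is in group 9, so Co²⁺ is d⁷ (9 − 2 = 7).
Electron filling gives t₂g⁶ eg¹.
The orbital stabilization is -1.8Δₒ = -1.8 × 23720 = -42696 cm⁻¹.
Pairing penalty: 3 pairs vs 2 in the high-spin reference → 1 extra × P = 21160 cm⁻¹.
Overall CFSE = -42696 + 21160 = -21536 cm⁻¹.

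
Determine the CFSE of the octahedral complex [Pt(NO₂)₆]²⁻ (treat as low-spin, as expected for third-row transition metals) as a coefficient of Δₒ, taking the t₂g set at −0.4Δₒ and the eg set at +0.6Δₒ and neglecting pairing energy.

-2.4 Δₒ

Each NO₂⁻ contributes -1; 6 × (-1) = -6. With overall charge -2, Pt is in the +4 oxidation state.
Pt is in group 10, so Pt⁴⁺ is d⁶ (10 − 4 = 6).
Configuration: t₂g⁶ eg⁰.
CFSE = 6(-0.4Δₒ) + 0(0.6Δₒ) = -2.4Δₒ + 0.0Δₒ = -2.4Δₒ.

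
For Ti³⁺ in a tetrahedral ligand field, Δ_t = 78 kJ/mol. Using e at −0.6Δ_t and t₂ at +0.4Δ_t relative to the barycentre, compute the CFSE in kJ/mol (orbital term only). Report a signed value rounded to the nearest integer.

Group 4 minus oxidation state +3 gives a d¹ configuration for Ti³⁺.
With tetrahedral geometry the complex is necessarily high-spin.
Electron filling gives e¹ t₂⁰.
The orbital stabilization is -0.6Δ_t = -0.6 × 78 = -47 kJ/mol.

-47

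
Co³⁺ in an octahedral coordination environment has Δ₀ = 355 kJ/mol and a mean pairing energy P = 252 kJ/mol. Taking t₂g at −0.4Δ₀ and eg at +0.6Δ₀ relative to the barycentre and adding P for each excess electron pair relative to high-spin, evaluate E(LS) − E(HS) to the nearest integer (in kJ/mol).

-206

Co³⁺: group 9, so d-count = 9 − 3 = 6.
High-spin d⁶ fills as t₂g⁴ eg² with CFSE 4(−0.4) + 2(+0.6) = -0.4Δ₀ = -142 kJ/mol.
Low-spin t₂g⁶ eg⁰ gives -2.4Δ₀ = -852 kJ/mol, but forming 2 extra pairs costs 2P = 504 kJ/mol, so E(LS) = -852 + 504 = -348 kJ/mol.
Thus E(LS) − E(HS) = -206 kJ/mol.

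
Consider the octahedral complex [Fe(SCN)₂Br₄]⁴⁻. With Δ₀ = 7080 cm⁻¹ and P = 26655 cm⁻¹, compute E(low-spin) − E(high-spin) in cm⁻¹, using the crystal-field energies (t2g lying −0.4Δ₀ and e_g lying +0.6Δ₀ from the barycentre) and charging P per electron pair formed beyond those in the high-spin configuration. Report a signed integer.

Ligand charges: 2×(-1) from SCN⁻ and 4×(-1) from Br⁻ sum to -6; with overall charge -4, Fe is +2.
Group 8 minus oxidation state +2 gives a d⁶ configuration for Fe²⁺.
High-spin: t2g^4 e_g^2, CFSE = -0.4Δ₀ = -2832 cm⁻¹.
For low-spin the configuration is t2g^6 e_g^0: orbital energy -2.4 × 7080 = -16992 cm⁻¹, and 2 additional pairs relative to high-spin add 53310 cm⁻¹, giving 36318 cm⁻¹.
Thus E(LS) − E(HS) = 39150 cm⁻¹.

39150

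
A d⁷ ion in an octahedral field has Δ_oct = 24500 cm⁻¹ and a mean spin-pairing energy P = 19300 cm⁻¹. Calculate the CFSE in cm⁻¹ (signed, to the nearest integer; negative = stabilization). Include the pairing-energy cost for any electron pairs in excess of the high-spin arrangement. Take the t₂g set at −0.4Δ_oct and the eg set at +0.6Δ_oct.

Since Δ_oct = 24500 cm⁻¹ > P = 19300 cm⁻¹, the complex adopts the low-spin configuration.
Filling d⁷ accordingly: t₂g⁶ eg¹.
Orbital CFSE = -1.8Δ_oct = -1.8 × 24500 = -44100 cm⁻¹.
Excess pairs vs high-spin: 3 − 2 = 1; pairing cost = +19300 cm⁻¹.
Net CFSE = -44100 + 19300 = -24800 cm⁻¹.

-24800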